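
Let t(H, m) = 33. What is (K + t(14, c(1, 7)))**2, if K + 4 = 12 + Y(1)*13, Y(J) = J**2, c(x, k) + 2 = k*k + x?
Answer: 2916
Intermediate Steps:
c(x, k) = -2 + x + k**2 (c(x, k) = -2 + (k*k + x) = -2 + (k**2 + x) = -2 + (x + k**2) = -2 + x + k**2)
K = 21 (K = -4 + (12 + 1**2*13) = -4 + (12 + 1*13) = -4 + (12 + 13) = -4 + 25 = 21)
(K + t(14, c(1, 7)))**2 = (21 + 33)**2 = 54**2 = 2916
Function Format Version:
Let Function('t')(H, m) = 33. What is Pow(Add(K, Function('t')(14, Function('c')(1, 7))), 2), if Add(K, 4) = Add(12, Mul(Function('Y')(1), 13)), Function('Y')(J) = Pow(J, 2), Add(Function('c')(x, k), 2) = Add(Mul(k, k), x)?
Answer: 2916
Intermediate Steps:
Function('c')(x, k) = Add(-2, x, Pow(k, 2)) (Function('c')(x, k) = Add(-2, Add(Mul(k, k), x)) = Add(-2, Add(Pow(k, 2), x)) = Add(-2, Add(x, Pow(k, 2))) = Add(-2, x, Pow(k, 2)))
K = 21 (K = Add(-4, Add(12, Mul(Pow(1, 2), 13))) = Add(-4, Add(12, Mul(1, 13))) = Add(-4, Add(12, 13)) = Add(-4, 25) = 21)
Pow(Add(K, Function('t')(14, Function('c')(1, 7))), 2) = Pow(Add(21, 33), 2) = Pow(54, 2) = 2916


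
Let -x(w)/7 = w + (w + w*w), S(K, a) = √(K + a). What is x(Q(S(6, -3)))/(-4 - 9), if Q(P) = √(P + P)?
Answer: 14*√3/13 + 14*√2*3^(¼)/13 ≈ 3.8697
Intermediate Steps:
Q(P) = √2*√P (Q(P) = √(2*P) = √2*√P)
x(w) = -14*w - 7*w² (x(w) = -7*(w + (w + w*w)) = -7*(w + (w + w²)) = -7*(w² + 2*w) = -14*w - 7*w²)
x(Q(S(6, -3)))/(-4 - 9) = (-7*√2*√(√(6 - 3))*(2 + √2*√(√(6 - 3))))/(-4 - 9) = (-7*√2*√(√3)*(2 + √2*√(√3)))/(-13) = -(-7)*√2*3^(¼)*(2 + √2*3^(¼))/13 = 7*√2*3^(¼)*(2 + √2*3^(¼))/13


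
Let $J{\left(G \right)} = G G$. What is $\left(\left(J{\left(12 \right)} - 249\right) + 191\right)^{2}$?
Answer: $7396$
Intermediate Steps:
$J{\left(G \right)} = G^{2}$
$\left(\left(J{\left(12 \right)} - 249\right) + 191\right)^{2} = \left(\left(12^{2} - 249\right) + 191\right)^{2} = \left(\left(144 - 249\right) + 191\right)^{2} = \left(-105 + 191\right)^{2} = 86^{2} = 7396$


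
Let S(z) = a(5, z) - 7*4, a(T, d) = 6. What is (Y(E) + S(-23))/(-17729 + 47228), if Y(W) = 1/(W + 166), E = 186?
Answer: -2581/3461216 ≈ -0.00074569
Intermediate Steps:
Y(W) = 1/(166 + W)
S(z) = -22 (S(z) = 6 - 7*4 = 6 - 28 = -22)
(Y(E) + S(-23))/(-17729 + 47228) = (1/(166 + 186) - 22)/(-17729 + 47228) = (1/352 - 22)/29499 = (1/352 - 22)*(1/29499) = -7743/352*1/29499 = -2581/3461216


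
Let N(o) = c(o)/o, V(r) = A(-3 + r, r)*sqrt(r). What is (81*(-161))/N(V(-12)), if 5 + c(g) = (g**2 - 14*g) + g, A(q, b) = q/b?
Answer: 26082*sqrt(3)/(-19*I + 26*sqrt(3)) ≈ 851.57 + 359.28*I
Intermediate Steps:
V(r) = (-3 + r)/sqrt(r) (V(r) = ((-3 + r)/r)*sqrt(r) = (-3 + r)/sqrt(r))
c(g) = -5 + g**2 - 13*g (c(g) = -5 + ((g**2 - 14*g) + g) = -5 + (g**2 - 13*g) = -5 + g**2 - 13*g)
N(o) = (-5 + o**2 - 13*o)/o
(81*(-161))/N(V(-12)) = (81*(-161))/(-13 + (-3 - 12)/sqrt(-12) - 5*2*I*sqrt(3)/(-3 - 12)) = -13041/(-13 - I*sqrt(3)/6*(-15) - 5*(-2*I*sqrt(3)/15)) = -13041/(-13 + 5*I*sqrt(3)/2 - 5*(-2*I*sqrt(3)/15)) = -13041/(-13 + 5*I*sqrt(3)/2 - (-2)*I*sqrt(3)/3) = -13041/(-13 + 5*I*sqrt(3)/2 + 2*I*sqrt(3)/3) = -13041/(-13 + 19*I*sqrt(3)/6)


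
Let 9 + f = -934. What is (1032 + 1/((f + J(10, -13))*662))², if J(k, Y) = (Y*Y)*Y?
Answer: 4601873425218622081/4320910542400 ≈ 1.0650e+6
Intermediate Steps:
J(k, Y) = Y³ (J(k, Y) = Y²*Y = Y³)
f = -943 (f = -9 - 934 = -943)
(1032 + 1/((f + J(10, -13))*662))² = (1032 + 1/((-943 + (-13)³)*662))² = (1032 + (1/662)/(-943 - 2197))² = (1032 + (1/662)/(-3140))² = (1032 - 1/3140*1/662)² = (1032 - 1/2078680)² = (2145197759/2078680)² = 4601873425218622081/4320910542400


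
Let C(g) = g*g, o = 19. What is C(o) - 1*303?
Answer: 58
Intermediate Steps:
C(g) = g**2
C(o) - 1*303 = 19**2 - 1*303 = 361 - 303 = 58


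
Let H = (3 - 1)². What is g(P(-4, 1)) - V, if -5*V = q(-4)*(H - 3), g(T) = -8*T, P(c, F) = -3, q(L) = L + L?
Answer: 112/5 ≈ 22.400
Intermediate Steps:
q(L) = 2*L
H = 4 (H = 2² = 4)
V = 8/5 (V = -2*(-4)*(4 - 3)/5 = -(-8)/5 = -⅕*(-8) = 8/5 ≈ 1.6000)
g(P(-4, 1)) - V = -8*(-3) - 1*8/5 = 24 - 8/5 = 112/5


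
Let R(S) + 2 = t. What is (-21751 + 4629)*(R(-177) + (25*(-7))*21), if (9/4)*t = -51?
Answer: 190037078/3 ≈ 6.3346e+7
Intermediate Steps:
t = -68/3 (t = (4/9)*(-51) = -68/3 ≈ -22.667)
R(S) = -74/3 (R(S) = -2 - 68/3 = -74/3)
(-21751 + 4629)*(R(-177) + (25*(-7))*21) = (-21751 + 4629)*(-74/3 + (25*(-7))*21) = -17122*(-74/3 - 175*21) = -17122*(-74/3 - 3675) = -17122*(-11099/3) = 190037078/3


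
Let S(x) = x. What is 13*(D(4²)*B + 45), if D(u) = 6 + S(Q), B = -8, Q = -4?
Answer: 377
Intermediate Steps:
D(u) = 2 (D(u) = 6 - 4 = 2)
13*(D(4²)*B + 45) = 13*(2*(-8) + 45) = 13*(-16 + 45) = 13*29 = 377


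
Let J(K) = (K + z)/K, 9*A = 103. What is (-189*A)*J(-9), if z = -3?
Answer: -2884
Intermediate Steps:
A = 103/9 (A = (⅑)*103 = 103/9 ≈ 11.444)
J(K) = (-3 + K)/K (J(K) = (K - 3)/K = (-3 + K)/K)
(-189*A)*J(-9) = (-189*103/9)*((-3 - 9)/(-9)) = -(-721)*(-12)/3 = -2163*4/3 = -2884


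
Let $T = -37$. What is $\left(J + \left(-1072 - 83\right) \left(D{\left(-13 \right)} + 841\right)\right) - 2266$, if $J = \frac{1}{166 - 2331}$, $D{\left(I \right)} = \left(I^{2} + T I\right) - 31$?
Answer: $- \frac{3655745391}{2165} \approx -1.6886 \cdot 10^{6}$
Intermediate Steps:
$D{\left(I \right)} = -31 + I^{2} - 37 I$ ($D{\left(I \right)} = \left(I^{2} - 37 I\right) - 31 = -31 + I^{2} - 37 I$)
$J = - \frac{1}{2165}$ ($J = \frac{1}{-2165} = - \frac{1}{2165} \approx -0.00046189$)
$\left(J + \left(-1072 - 83\right) \left(D{\left(-13 \right)} + 841\right)\right) - 2266 = \left(- \frac{1}{2165} + \left(-1072 - 83\right) \left(\left(-31 + \left(-13\right)^{2} - -481\right) + 841\right)\right) - 2266 = \left(- \frac{1}{2165} - 1155 \left(\left(-31 + 169 + 481\right) + 841\right)\right) - 2266 = \left(- \frac{1}{2165} - 1155 \left(619 + 841\right)\right) - 2266 = \left(- \frac{1}{2165} - 1686300\right) - 2266 = - \frac{3650839501}{2165} - 2266 = - \frac{3655745391}{2165}$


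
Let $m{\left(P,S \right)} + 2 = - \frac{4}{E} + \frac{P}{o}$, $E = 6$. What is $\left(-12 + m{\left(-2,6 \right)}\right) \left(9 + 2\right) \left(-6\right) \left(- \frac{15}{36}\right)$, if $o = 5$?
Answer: $- \frac{1243}{3} \approx -414.33$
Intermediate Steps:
$m{\left(P,S \right)} = - \frac{8}{3} + \frac{P}{5}$ ($m{\left(P,S \right)} = -2 + \left(- \frac{4}{6} + \frac{P}{5}\right) = -2 + \left(\left(-4\right) \frac{1}{6} + P \frac{1}{5}\right) = -2 + \left(- \frac{2}{3} + \frac{P}{5}\right) = - \frac{8}{3} + \frac{P}{5}$)
$\left(-12 + m{\left(-2,6 \right)}\right) \left(9 + 2\right) \left(-6\right) \left(- \frac{15}{36}\right) = \left(-12 + \left(- \frac{8}{3} + \frac{1}{5} \left(-2\right)\right)\right) \left(9 + 2\right) \left(-6\right) \left(- \frac{15}{36}\right) = \left(-12 - \frac{46}{15}\right) 11 \left(-6\right) \left(\left(-15\right) \frac{1}{36}\right) = \left(-12 - \frac{46}{15}\right) 11 \left(-6\right) \left(- \frac{5}{12}\right) = \left(- \frac{226}{15}\right) 11 \left(-6\right) \left(- \frac{5}{12}\right) = \left(- \frac{2486}{15}\right) \left(-6\right) \left(- \frac{5}{12}\right) = \frac{4972}{5} \left(- \frac{5}{12}\right) = - \frac{1243}{3}$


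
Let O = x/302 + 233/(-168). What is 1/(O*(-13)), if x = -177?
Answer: 25368/650663 ≈ 0.038988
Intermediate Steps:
O = -50051/25368 (O = -177/302 + 233/(-168) = -177*1/302 + 233*(-1/168) = -177/302 - 233/168 = -50051/25368 ≈ -1.9730)
1/(O*(-13)) = 1/(-50051/25368*(-13)) = 1/(650663/25368) = 25368/650663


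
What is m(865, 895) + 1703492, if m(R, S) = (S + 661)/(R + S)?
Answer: 749536869/440 ≈ 1.7035e+6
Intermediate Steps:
m(R, S) = (661 + S)/(R + S)
m(865, 895) + 1703492 = (661 + 895)/(865 + 895) + 1703492 = 1556/1760 + 1703492 = (1/1760)*1556 + 1703492 = 389/440 + 1703492 = 749536869/440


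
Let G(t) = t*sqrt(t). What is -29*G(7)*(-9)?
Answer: 1827*sqrt(7) ≈ 4833.8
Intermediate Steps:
G(t) = t**(3/2)
-29*G(7)*(-9) = -203*sqrt(7)*(-9) = 1827*sqrt(7)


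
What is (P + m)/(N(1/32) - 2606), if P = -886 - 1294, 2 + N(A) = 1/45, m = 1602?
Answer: 26010/117359 ≈ 0.22163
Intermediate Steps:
N(A) = -89/45 (N(A) = -2 + 1/45 = -89/45)
P = -2180
(P + m)/(N(1/32) - 2606) = (-2180 + 1602)/(-89/45 - 2606) = -578/(-117359/45) = -578*(-45/117359) = 26010/117359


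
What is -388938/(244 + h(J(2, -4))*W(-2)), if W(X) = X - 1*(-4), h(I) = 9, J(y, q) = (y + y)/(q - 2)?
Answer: -194469/131 ≈ -1484.5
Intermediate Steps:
J(y, q) = 2*y/(-2 + q) (J(y, q) = (2*y)/(-2 + q) = 2*y/(-2 + q))
W(X) = 4 + X (W(X) = X + 4 = 4 + X)
-388938/(244 + h(J(2, -4))*W(-2)) = -388938/(244 + 9*(4 - 2)) = -388938/(244 + 9*2) = -388938/(244 + 18) = -388938/262 = -388938*1/262 = -194469/131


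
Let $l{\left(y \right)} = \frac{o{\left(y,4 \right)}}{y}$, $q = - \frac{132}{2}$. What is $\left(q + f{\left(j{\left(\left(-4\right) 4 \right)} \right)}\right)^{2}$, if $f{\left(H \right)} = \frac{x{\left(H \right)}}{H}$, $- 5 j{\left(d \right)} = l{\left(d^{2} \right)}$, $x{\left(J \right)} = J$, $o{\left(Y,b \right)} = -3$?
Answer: $4225$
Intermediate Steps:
$q = -66$ ($q = \left(-132\right) \frac{1}{2} = -66$)
$l{\left(y \right)} = - \frac{3}{y}$
$j{\left(d \right)} = \frac{3}{5 d^{2}}$ ($j{\left(d \right)} = - \frac{\left(-3\right) \frac{1}{d^{2}}}{5} = \frac{3}{5 d^{2}}$)
$f{\left(H \right)} = 1$ ($f{\left(H \right)} = \frac{H}{H} = 1$)
$\left(q + f{\left(j{\left(\left(-4\right) 4 \right)} \right)}\right)^{2} = \left(-66 + 1\right)^{2} = \left(-65\right)^{2} = 4225$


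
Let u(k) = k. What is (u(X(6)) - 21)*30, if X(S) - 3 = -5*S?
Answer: -1440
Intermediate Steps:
X(S) = 3 - 5*S
(u(X(6)) - 21)*30 = ((3 - 5*6) - 21)*30 = ((3 - 30) - 21)*30 = (-27 - 21)*30 = -48*30 = -1440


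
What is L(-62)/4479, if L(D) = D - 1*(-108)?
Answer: 46/4479 ≈ 0.010270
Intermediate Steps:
L(D) = 108 + D (L(D) = D + 108 = 108 + D)
L(-62)/4479 = (108 - 62)/4479 = 46*(1/4479) = 46/4479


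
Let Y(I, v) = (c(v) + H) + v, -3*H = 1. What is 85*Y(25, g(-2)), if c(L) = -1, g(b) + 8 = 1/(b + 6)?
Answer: -9265/12 ≈ -772.08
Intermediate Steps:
H = -⅓ (H = -⅓*1 = -⅓ ≈ -0.33333)
g(b) = -8 + 1/(6 + b) (g(b) = -8 + 1/(b + 6) = -8 + 1/(6 + b))
Y(I, v) = -4/3 + v (Y(I, v) = (-1 - ⅓) + v = -4/3 + v)
85*Y(25, g(-2)) = 85*(-4/3 + (-47 - 8*(-2))/(6 - 2)) = 85*(-4/3 + (-47 + 16)/4) = 85*(-4/3 + (¼)*(-31)) = 85*(-4/3 - 31/4) = 85*(-109/12) = -9265/12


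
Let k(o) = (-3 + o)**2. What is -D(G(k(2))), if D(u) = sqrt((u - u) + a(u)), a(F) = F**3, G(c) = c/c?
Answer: -1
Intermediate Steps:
G(c) = 1
D(u) = sqrt(u**3) (D(u) = sqrt((u - u) + u**3) = sqrt(0 + u**3) = sqrt(u**3))
-D(G(k(2))) = -sqrt(1**3) = -sqrt(1) = -1*1 = -1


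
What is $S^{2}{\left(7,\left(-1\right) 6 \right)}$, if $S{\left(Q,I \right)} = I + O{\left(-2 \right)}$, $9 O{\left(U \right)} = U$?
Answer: $\frac{3136}{81} \approx 38.716$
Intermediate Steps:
$O{\left(U \right)} = \frac{U}{9}$
$S{\left(Q,I \right)} = - \frac{2}{9} + I$ ($S{\left(Q,I \right)} = I + \frac{1}{9} \left(-2\right) = I - \frac{2}{9} = - \frac{2}{9} + I$)
$S^{2}{\left(7,\left(-1\right) 6 \right)} = \left(- \frac{2}{9} - 6\right)^{2} = \left(- \frac{56}{9}\right)^{2} = \frac{3136}{81}$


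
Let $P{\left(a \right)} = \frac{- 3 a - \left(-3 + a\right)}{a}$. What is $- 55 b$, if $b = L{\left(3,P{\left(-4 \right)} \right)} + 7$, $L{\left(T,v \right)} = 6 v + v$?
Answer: $\frac{5775}{4} \approx 1443.8$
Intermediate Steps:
$P{\left(a \right)} = \frac{3 - 4 a}{a}$
$L{\left(T,v \right)} = 7 v$
$b = - \frac{105}{4}$ ($b = 7 \left(-4 + \frac{3}{-4}\right) + 7 = 7 \left(-4 + 3 \left(- \frac{1}{4}\right)\right) + 7 = 7 \left(-4 - \frac{3}{4}\right) + 7 = 7 \left(- \frac{19}{4}\right) + 7 = - \frac{133}{4} + 7 = - \frac{105}{4} \approx -26.25$)
$- 55 b = \left(-55\right) \left(- \frac{105}{4}\right) = \frac{5775}{4}$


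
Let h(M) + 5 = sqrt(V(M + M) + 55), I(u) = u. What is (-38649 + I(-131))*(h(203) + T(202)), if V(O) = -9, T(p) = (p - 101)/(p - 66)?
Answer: 5613405/34 - 38780*sqrt(46) ≈ -97919.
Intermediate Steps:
T(p) = (-101 + p)/(-66 + p)
h(M) = -5 + sqrt(46) (h(M) = -5 + sqrt(-9 + 55) = -5 + sqrt(46))
(-38649 + I(-131))*(h(203) + T(202)) = (-38649 - 131)*((-5 + sqrt(46)) + (-101 + 202)/(-66 + 202)) = -38780*((-5 + sqrt(46)) + 101/136) = -38780*(-579/136 + sqrt(46)) = 5613405/34 - 38780*sqrt(46)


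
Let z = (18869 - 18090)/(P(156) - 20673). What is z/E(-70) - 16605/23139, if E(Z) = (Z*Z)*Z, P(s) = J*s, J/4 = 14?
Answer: -2518049797397/3508893087000 ≈ -0.71762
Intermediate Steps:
J = 56 (J = 4*14 = 56)
P(s) = 56*s
E(Z) = Z³ (E(Z) = Z²*Z = Z³)
z = -779/11937 (z = (18869 - 18090)/(56*156 - 20673) = 779/(8736 - 20673) = 779/(-11937) = 779*(-1/11937) = -779/11937 ≈ -0.065259)
z/E(-70) - 16605/23139 = -779/(11937*((-70)³)) - 16605/23139 = -779/11937/(-343000) - 16605*1/23139 = -779/11937*(-1/343000) - 615/857 = 779/4094391000 - 615/857 = -2518049797397/3508893087000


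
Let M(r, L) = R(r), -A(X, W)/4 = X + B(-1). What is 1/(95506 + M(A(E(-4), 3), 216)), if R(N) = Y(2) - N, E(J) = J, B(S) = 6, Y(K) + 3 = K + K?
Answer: 1/95515 ≈ 1.0470e-5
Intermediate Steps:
Y(K) = -3 + 2*K (Y(K) = -3 + (K + K) = -3 + 2*K)
R(N) = 1 - N (R(N) = (-3 + 2*2) - N = (-3 + 4) - N = 1 - N)
A(X, W) = -24 - 4*X (A(X, W) = -4*(X + 6) = -4*(6 + X) = -24 - 4*X)
M(r, L) = 1 - r
1/(95506 + M(A(E(-4), 3), 216)) = 1/(95506 + (1 - (-24 - 4*(-4)))) = 1/(95506 + (1 - (-24 + 16))) = 1/(95506 + (1 - 1*(-8))) = 1/(95506 + (1 + 8)) = 1/(95506 + 9) = 1/95515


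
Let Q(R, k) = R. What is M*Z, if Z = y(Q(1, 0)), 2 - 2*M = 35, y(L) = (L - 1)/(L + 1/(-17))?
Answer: 0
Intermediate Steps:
y(L) = (-1 + L)/(-1/17 + L) (y(L) = (-1 + L)/(L - 1/17) = (-1 + L)/(-1/17 + L))
M = -33/2 (M = 1 - ½*35 = 1 - 35/2 = -33/2 ≈ -16.500)
Z = 0 (Z = 17*(-1 + 1)/(-1 + 17*1) = 17*0/(-1 + 17) = 17*0/16 = 17*(1/16)*0 = 0)
M*Z = -33/2*0 = 0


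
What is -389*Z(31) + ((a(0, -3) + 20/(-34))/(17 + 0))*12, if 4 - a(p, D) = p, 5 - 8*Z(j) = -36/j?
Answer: -21299803/71672 ≈ -297.18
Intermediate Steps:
Z(j) = 5/8 + 9/(2*j) (Z(j) = 5/8 - (-9)/(2*j) = 5/8 + 9/(2*j))
a(p, D) = 4 - p
-389*Z(31) + ((a(0, -3) + 20/(-34))/(17 + 0))*12 = -389*(36 + 5*31)/(8*31) + (((4 - 1*0) + 20/(-34))/(17 + 0))*12 = -389*(36 + 155)/(8*31) + (((4 + 0) + 20*(-1/34))/17)*12 = -389*191/(8*31) + ((4 - 10/17)*(1/17))*12 = -389*191/248 + ((58/17)*(1/17))*12 = -74299/248 + (58/289)*12 = -74299/248 + 696/289 = -21299803/71672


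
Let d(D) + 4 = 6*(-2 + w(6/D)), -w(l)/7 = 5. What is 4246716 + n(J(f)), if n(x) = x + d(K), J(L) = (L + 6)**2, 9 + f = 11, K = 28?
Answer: 4246554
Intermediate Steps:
w(l) = -35 (w(l) = -7*5 = -35)
f = 2 (f = -9 + 11 = 2)
d(D) = -226 (d(D) = -4 + 6*(-2 - 35) = -4 + 6*(-37) = -4 - 222 = -226)
J(L) = (6 + L)**2
n(x) = -226 + x (n(x) = x - 226 = -226 + x)
4246716 + n(J(f)) = 4246716 + (-226 + (6 + 2)**2) = 4246716 + (-226 + 8**2) = 4246716 + (-226 + 64) = 4246716 - 162 = 4246554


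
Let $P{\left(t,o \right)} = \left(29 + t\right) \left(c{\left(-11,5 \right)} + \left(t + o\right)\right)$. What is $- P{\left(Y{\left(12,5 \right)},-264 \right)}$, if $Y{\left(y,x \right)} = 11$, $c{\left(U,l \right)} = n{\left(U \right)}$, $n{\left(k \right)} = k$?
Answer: $10560$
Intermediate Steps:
$c{\left(U,l \right)} = U$
$P{\left(t,o \right)} = \left(29 + t\right) \left(-11 + o + t\right)$ ($P{\left(t,o \right)} = \left(29 + t\right) \left(-11 + \left(t + o\right)\right) = \left(29 + t\right) \left(-11 + \left(o + t\right)\right) = \left(29 + t\right) \left(-11 + o + t\right)$)
$- P{\left(Y{\left(12,5 \right)},-264 \right)} = - (-319 + 11^{2} + 18 \cdot 11 + 29 \left(-264\right) - 2904) = - (-319 + 121 + 198 - 7656 - 2904) = \left(-1\right) \left(-10560\right) = 10560$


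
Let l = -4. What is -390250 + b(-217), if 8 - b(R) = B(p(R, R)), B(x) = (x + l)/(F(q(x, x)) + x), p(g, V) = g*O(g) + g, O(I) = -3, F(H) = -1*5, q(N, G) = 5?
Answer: -167414248/429 ≈ -3.9024e+5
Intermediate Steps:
F(H) = -5
p(g, V) = -2*g (p(g, V) = g*(-3) + g = -3*g + g = -2*g)
B(x) = (-4 + x)/(-5 + x) (B(x) = (x - 4)/(-5 + x) = (-4 + x)/(-5 + x))
b(R) = 8 - (-4 - 2*R)/(-5 - 2*R)
-390250 + b(-217) = -390250 + 2*(18 + 7*(-217))/(5 + 2*(-217)) = -390250 + 2*(18 - 1519)/(5 - 434) = -390250 + 2*(-1501)/(-429) = -390250 + 2*(-1/429)*(-1501) = -390250 + 3002/429 = -167414248/429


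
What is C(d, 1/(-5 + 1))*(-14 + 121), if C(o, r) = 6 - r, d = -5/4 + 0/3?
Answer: 2675/4 ≈ 668.75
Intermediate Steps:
d = -5/4 (d = -5*1/4 + 0*(1/3) = -5/4 + 0 = -5/4 ≈ -1.2500)
C(d, 1/(-5 + 1))*(-14 + 121) = (6 - 1/(-5 + 1))*(-14 + 121) = (6 - 1/(-4))*107 = (6 - 1*(-1/4))*107 = (6 + 1/4)*107 = (25/4)*107 = 2675/4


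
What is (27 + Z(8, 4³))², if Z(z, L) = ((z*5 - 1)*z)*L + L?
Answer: 402363481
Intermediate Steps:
Z(z, L) = L + L*z*(-1 + 5*z) (Z(z, L) = ((5*z - 1)*z)*L + L = ((-1 + 5*z)*z)*L + L = (z*(-1 + 5*z))*L + L = L*z*(-1 + 5*z) + L = L + L*z*(-1 + 5*z))
(27 + Z(8, 4³))² = (27 + 4³*(1 - 1*8 + 5*8²))² = (27 + 64*(1 - 8 + 5*64))² = (27 + 64*(1 - 8 + 320))² = (27 + 64*313)² = (27 + 20032)² = 20059² = 402363481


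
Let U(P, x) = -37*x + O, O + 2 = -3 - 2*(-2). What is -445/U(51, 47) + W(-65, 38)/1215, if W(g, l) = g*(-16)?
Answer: 31337/28188 ≈ 1.1117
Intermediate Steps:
O = -1 (O = -2 + (-3 - 2*(-2)) = -2 + (-3 + 4) = -2 + 1 = -1)
U(P, x) = -1 - 37*x (U(P, x) = -37*x - 1 = -1 - 37*x)
W(g, l) = -16*g
-445/U(51, 47) + W(-65, 38)/1215 = -445/(-1 - 37*47) - 16*(-65)/1215 = -445/(-1 - 1739) + 1040*(1/1215) = -445/(-1740) + 208/243 = -445*(-1/1740) + 208/243 = 89/348 + 208/243 = 31337/28188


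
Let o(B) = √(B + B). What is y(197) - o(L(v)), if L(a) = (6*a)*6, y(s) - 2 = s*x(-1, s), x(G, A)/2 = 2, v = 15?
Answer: 790 - 6*√30 ≈ 757.14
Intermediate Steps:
x(G, A) = 4 (x(G, A) = 2*2 = 4)
y(s) = 2 + 4*s (y(s) = 2 + s*4 = 2 + 4*s)
L(a) = 36*a
o(B) = √2*√B (o(B) = √(2*B) = √2*√B)
y(197) - o(L(v)) = (2 + 4*197) - √2*√(36*15) = (2 + 788) - √2*√540 = 790 - √2*6*√15 = 790 - 6*√30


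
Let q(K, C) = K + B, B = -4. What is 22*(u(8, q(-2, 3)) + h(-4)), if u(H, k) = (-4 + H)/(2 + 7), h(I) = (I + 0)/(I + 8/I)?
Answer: 220/9 ≈ 24.444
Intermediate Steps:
q(K, C) = -4 + K (q(K, C) = K - 4 = -4 + K)
h(I) = I/(I + 8/I)
u(H, k) = -4/9 + H/9 (u(H, k) = (-4 + H)/9 = (-4 + H)*(⅑) = -4/9 + H/9)
22*(u(8, q(-2, 3)) + h(-4)) = 22*((-4/9 + (⅑)*8) + (-4)²/(8 + (-4)²)) = 22*((-4/9 + 8/9) + 16/(8 + 16)) = 22*(4/9 + 16/24) = 22*(4/9 + 16*(1/24)) = 22*(4/9 + ⅔) = 22*(10/9) = 220/9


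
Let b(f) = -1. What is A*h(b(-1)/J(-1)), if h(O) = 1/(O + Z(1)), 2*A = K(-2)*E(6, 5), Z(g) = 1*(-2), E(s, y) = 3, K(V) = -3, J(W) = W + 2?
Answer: 3/2 ≈ 1.5000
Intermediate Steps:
J(W) = 2 + W
Z(g) = -2
A = -9/2 (A = (-3*3)/2 = (½)*(-9) = -9/2 ≈ -4.5000)
h(O) = 1/(-2 + O) (h(O) = 1/(O - 2) = 1/(-2 + O))
A*h(b(-1)/J(-1)) = -9/(2*(-2 - 1/(2 - 1))) = -9/(2*(-2 - 1/1)) = -9/(2*(-2 - 1*1)) = -9/(2*(-2 - 1)) = -9/2/(-3) = -9/2*(-⅓) = 3/2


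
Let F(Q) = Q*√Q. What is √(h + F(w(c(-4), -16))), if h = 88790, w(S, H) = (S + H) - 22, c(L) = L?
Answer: √(88790 - 42*I*√42) ≈ 297.98 - 0.457*I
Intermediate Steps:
w(S, H) = -22 + H + S (w(S, H) = (H + S) - 22 = -22 + H + S)
F(Q) = Q^(3/2)
√(h + F(w(c(-4), -16))) = √(88790 + (-22 - 16 - 4)^(3/2)) = √(88790 + (-42)^(3/2)) = √(88790 - 42*I*√42)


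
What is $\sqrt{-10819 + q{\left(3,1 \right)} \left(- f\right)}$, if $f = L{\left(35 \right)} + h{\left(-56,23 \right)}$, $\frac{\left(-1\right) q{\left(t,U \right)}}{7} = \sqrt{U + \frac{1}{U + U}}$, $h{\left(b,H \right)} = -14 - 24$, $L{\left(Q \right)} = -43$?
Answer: $\frac{\sqrt{-43276 - 1134 \sqrt{6}}}{2} \approx 107.3 i$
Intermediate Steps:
$h{\left(b,H \right)} = -38$
$q{\left(t,U \right)} = - 7 \sqrt{U + \frac{1}{2 U}}$ ($q{\left(t,U \right)} = - 7 \sqrt{U + \frac{1}{U + U}} = - 7 \sqrt{U + \frac{1}{2 U}}$)
$f = -81$ ($f = -43 - 38 = -81$)
$\sqrt{-10819 + q{\left(3,1 \right)} \left(- f\right)} = \sqrt{-10819 + - \frac{7 \sqrt{\frac{2}{1} + 4 \cdot 1}}{2} \left(\left(-1\right) \left(-81\right)\right)} = \sqrt{-10819 + - \frac{7 \sqrt{2 \cdot 1 + 4}}{2} \cdot 81} = \sqrt{-10819 + - \frac{7 \sqrt{2 + 4}}{2} \cdot 81} = \sqrt{-10819 + - \frac{7 \sqrt{6}}{2} \cdot 81} = \sqrt{-10819 - \frac{567 \sqrt{6}}{2}}$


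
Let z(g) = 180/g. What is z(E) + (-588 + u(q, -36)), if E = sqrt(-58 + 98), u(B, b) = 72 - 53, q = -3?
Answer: -569 + 9*sqrt(10) ≈ -540.54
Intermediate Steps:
u(B, b) = 19
E = 2*sqrt(10) (E = sqrt(40) = 2*sqrt(10) ≈ 6.3246)
z(E) + (-588 + u(q, -36)) = 180/((2*sqrt(10))) + (-588 + 19) = 180*(sqrt(10)/20) - 569 = 9*sqrt(10) - 569 = -569 + 9*sqrt(10)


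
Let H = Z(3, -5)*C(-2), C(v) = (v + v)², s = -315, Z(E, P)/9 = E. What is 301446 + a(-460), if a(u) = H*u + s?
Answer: 102411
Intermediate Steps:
Z(E, P) = 9*E
C(v) = 4*v² (C(v) = (2*v)² = 4*v²)
H = 432 (H = (9*3)*(4*(-2)²) = 27*(4*4) = 27*16 = 432)
a(u) = -315 + 432*u (a(u) = 432*u - 315 = -315 + 432*u)
301446 + a(-460) = 301446 + (-315 + 432*(-460)) = 301446 + (-315 - 198720) = 301446 - 199035 = 102411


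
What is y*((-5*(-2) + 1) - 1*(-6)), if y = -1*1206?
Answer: -20502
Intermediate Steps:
y = -1206
y*((-5*(-2) + 1) - 1*(-6)) = -1206*((-5*(-2) + 1) - 1*(-6)) = -1206*((10 + 1) + 6) = -1206*(11 + 6) = -1206*17 = -20502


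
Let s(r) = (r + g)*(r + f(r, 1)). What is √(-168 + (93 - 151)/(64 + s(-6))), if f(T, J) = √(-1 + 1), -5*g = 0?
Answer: I*√16858/10 ≈ 12.984*I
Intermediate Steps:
g = 0 (g = -⅕*0 = 0)
f(T, J) = 0 (f(T, J) = √0 = 0)
s(r) = r² (s(r) = (r + 0)*(r + 0) = r*r = r²)
√(-168 + (93 - 151)/(64 + s(-6))) = √(-168 + (93 - 151)/(64 + (-6)²)) = √(-168 - 58/(64 + 36)) = √(-168 - 58/100) = √(-168 - 58*1/100) = √(-168 - 29/50) = √(-8429/50) = I*√16858/10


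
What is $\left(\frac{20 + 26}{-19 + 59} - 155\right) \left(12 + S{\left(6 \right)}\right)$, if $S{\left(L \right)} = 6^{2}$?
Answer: $- \frac{36924}{5} \approx -7384.8$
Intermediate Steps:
$S{\left(L \right)} = 36$
$\left(\frac{20 + 26}{-19 + 59} - 155\right) \left(12 + S{\left(6 \right)}\right) = \left(\frac{20 + 26}{-19 + 59} - 155\right) \left(12 + 36\right) = \left(\frac{46}{40} - 155\right) 48 = \left(46 \cdot \frac{1}{40} - 155\right) 48 = \left(\frac{23}{20} - 155\right) 48 = \left(- \frac{3077}{20}\right) 48 = - \frac{36924}{5}$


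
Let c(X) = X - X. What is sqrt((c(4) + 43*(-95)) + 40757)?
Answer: 8*sqrt(573) ≈ 191.50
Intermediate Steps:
c(X) = 0
sqrt((c(4) + 43*(-95)) + 40757) = sqrt((0 + 43*(-95)) + 40757) = sqrt((0 - 4085) + 40757) = sqrt(-4085 + 40757) = sqrt(36672) = 8*sqrt(573)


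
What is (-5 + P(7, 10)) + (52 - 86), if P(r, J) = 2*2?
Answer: -35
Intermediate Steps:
P(r, J) = 4
(-5 + P(7, 10)) + (52 - 86) = (-5 + 4) + (52 - 86) = -1 - 34 = -35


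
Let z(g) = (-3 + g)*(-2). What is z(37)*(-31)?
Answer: 2108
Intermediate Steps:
z(g) = 6 - 2*g
z(37)*(-31) = (6 - 2*37)*(-31) = (6 - 74)*(-31) = -68*(-31) = 2108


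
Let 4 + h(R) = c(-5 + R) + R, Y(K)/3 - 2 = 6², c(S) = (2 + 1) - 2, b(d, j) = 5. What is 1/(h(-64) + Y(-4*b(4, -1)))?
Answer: 1/47 ≈ 0.021277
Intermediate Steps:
c(S) = 1 (c(S) = 3 - 2 = 1)
Y(K) = 114 (Y(K) = 6 + 3*6² = 6 + 3*36 = 6 + 108 = 114)
h(R) = -3 + R (h(R) = -4 + (1 + R) = -3 + R)
1/(h(-64) + Y(-4*b(4, -1))) = 1/((-3 - 64) + 114) = 1/(-67 + 114) = 1/47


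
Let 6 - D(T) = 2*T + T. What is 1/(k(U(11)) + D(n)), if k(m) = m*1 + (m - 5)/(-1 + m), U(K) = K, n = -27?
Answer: 5/493 ≈ 0.010142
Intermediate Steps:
D(T) = 6 - 3*T (D(T) = 6 - (2*T + T) = 6 - 3*T)
k(m) = m + (-5 + m)/(-1 + m)
1/(k(U(11)) + D(n)) = 1/((-5 + 11**2)/(-1 + 11) + (6 - 3*(-27))) = 1/((-5 + 121)/10 + (6 + 81)) = 1/((1/10)*116 + 87) = 1/(58/5 + 87) = 1/(493/5) = 5/493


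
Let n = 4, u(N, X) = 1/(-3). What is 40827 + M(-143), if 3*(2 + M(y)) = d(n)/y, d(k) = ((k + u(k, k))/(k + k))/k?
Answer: 152848799/3744 ≈ 40825.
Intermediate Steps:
u(N, X) = -1/3
d(k) = (-1/3 + k)/(2*k**2) (d(k) = ((k - 1/3)/(k + k))/k = ((-1/3 + k)/((2*k)))/k = ((-1/3 + k)*(1/(2*k)))/k = ((-1/3 + k)/(2*k))/k = (-1/3 + k)/(2*k**2))
M(y) = -2 + 11/(288*y) (M(y) = -2 + (((1/6)*(-1 + 3*4)/4**2)/y)/3 = -2 + (((1/6)*(1/16)*(-1 + 12))/y)/3 = -2 + (((1/6)*(1/16)*11)/y)/3 = -2 + (11/(96*y))/3 = -2 + 11/(288*y))
40827 + M(-143) = 40827 + (-2 + (11/288)/(-143)) = 40827 + (-2 + (11/288)*(-1/143)) = 40827 + (-2 - 1/3744) = 40827 - 7489/3744 = 152848799/3744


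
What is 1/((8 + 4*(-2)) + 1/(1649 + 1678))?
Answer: 3327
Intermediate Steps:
1/((8 + 4*(-2)) + 1/(1649 + 1678)) = 1/((8 - 8) + 1/3327) = 1/(0 + 1/3327) = 1/(1/3327) = 3327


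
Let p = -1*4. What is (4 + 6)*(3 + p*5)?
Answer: -170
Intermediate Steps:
p = -4
(4 + 6)*(3 + p*5) = (4 + 6)*(3 - 4*5) = 10*(3 - 20) = 10*(-17) = -170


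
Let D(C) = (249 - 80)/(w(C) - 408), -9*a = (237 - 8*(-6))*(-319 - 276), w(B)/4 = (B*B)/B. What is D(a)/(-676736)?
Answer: -507/152181684736 ≈ -3.3315e-9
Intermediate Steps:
w(B) = 4*B (w(B) = 4*((B*B)/B) = 4*(B**2/B) = 4*B)
a = 56525/3 (a = -(237 - 8*(-6))*(-319 - 276)/9 = -(237 + 48)*(-595)/9 = -95*(-595)/3 = -1/9*(-169575) = 56525/3 ≈ 18842.)
D(C) = 169/(-408 + 4*C) (D(C) = (249 - 80)/(4*C - 408) = 169/(-408 + 4*C))
D(a)/(-676736) = (169/(4*(-102 + 56525/3)))/(-676736) = (169/(4*(56219/3)))*(-1/676736) = ((169/4)*(3/56219))*(-1/676736) = (507/224876)*(-1/676736) = -507/152181684736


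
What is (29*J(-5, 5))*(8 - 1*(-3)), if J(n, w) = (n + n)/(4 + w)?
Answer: -3190/9 ≈ -354.44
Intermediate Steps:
J(n, w) = 2*n/(4 + w) (J(n, w) = (2*n)/(4 + w) = 2*n/(4 + w))
(29*J(-5, 5))*(8 - 1*(-3)) = (29*(2*(-5)/(4 + 5)))*(8 - 1*(-3)) = (29*(2*(-5)/9))*(8 + 3) = (29*(2*(-5)*(⅑)))*11 = (29*(-10/9))*11 = -290/9*11 = -3190/9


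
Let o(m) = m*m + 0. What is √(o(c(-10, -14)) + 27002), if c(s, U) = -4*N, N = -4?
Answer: √27258 ≈ 165.10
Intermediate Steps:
c(s, U) = 16 (c(s, U) = -4*(-4) = 16)
o(m) = m² (o(m) = m² + 0 = m²)
√(o(c(-10, -14)) + 27002) = √(16² + 27002) = √(256 + 27002) = √27258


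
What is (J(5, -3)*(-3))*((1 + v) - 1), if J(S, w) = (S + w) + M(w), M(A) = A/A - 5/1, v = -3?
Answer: -18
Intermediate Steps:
M(A) = -4 (M(A) = 1 - 5*1 = 1 - 5 = -4)
J(S, w) = -4 + S + w (J(S, w) = (S + w) - 4 = -4 + S + w)
(J(5, -3)*(-3))*((1 + v) - 1) = ((-4 + 5 - 3)*(-3))*((1 - 3) - 1) = (-2*(-3))*(-2 - 1) = 6*(-3) = -18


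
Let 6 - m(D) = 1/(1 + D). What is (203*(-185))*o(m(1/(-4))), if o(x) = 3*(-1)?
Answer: 112665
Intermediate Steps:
m(D) = 6 - 1/(1 + D)
o(x) = -3
(203*(-185))*o(m(1/(-4))) = (203*(-185))*(-3) = -37555*(-3) = 112665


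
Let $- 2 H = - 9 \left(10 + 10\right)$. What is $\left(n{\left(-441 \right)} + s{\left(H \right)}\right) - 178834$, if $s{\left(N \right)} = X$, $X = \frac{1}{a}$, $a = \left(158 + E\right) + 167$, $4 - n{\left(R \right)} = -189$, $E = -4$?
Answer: $- \frac{57343760}{321} \approx -1.7864 \cdot 10^{5}$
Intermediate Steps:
$n{\left(R \right)} = 193$ ($n{\left(R \right)} = 4 - -189 = 4 + 189 = 193$)
$a = 321$ ($a = \left(158 - 4\right) + 167 = 154 + 167 = 321$)
$H = 90$ ($H = - \frac{\left(-9\right) \left(10 + 10\right)}{2} = - \frac{\left(-9\right) 20}{2} = \left(- \frac{1}{2}\right) \left(-180\right) = 90$)
$X = \frac{1}{321} \approx 0.0031153$
$s{\left(N \right)} = \frac{1}{321}$
$\left(n{\left(-441 \right)} + s{\left(H \right)}\right) - 178834 = \left(193 + \frac{1}{321}\right) - 178834 = \frac{61954}{321} - 178834 = - \frac{57343760}{321}$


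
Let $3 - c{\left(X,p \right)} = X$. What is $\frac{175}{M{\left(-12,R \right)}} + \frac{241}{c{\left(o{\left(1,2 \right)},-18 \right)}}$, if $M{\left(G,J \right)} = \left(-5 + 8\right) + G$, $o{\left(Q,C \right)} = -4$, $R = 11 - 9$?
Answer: $\frac{944}{63} \approx 14.984$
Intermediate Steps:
$R = 2$ ($R = 11 - 9 = 2$)
$c{\left(X,p \right)} = 3 - X$
$M{\left(G,J \right)} = 3 + G$
$\frac{175}{M{\left(-12,R \right)}} + \frac{241}{c{\left(o{\left(1,2 \right)},-18 \right)}} = \frac{175}{3 - 12} + \frac{241}{3 - -4} = \frac{175}{-9} + \frac{241}{3 + 4} = 175 \left(- \frac{1}{9}\right) + \frac{241}{7} = - \frac{175}{9} + 241 \cdot \frac{1}{7} = - \frac{175}{9} + \frac{241}{7} = \frac{944}{63}$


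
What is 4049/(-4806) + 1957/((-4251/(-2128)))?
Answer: 6665785159/6810102 ≈ 978.81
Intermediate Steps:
4049/(-4806) + 1957/((-4251/(-2128))) = 4049*(-1/4806) + 1957/((-4251*(-1/2128))) = -4049/4806 + 1957/(4251/2128) = -4049/4806 + 1957*(2128/4251) = -4049/4806 + 4164496/4251 = 6665785159/6810102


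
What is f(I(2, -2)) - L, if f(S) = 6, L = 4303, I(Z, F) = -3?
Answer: -4297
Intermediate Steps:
f(I(2, -2)) - L = 6 - 1*4303 = 6 - 4303 = -4297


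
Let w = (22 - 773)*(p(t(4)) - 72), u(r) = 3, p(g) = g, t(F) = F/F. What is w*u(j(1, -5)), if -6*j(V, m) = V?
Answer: 159963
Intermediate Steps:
j(V, m) = -V/6
t(F) = 1
w = 53321 (w = (22 - 773)*(1 - 72) = -751*(-71) = 53321)
w*u(j(1, -5)) = 53321*3 = 159963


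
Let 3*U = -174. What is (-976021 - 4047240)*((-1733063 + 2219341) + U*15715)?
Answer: 2135850391112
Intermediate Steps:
U = -58 (U = (⅓)*(-174) = -58)
(-976021 - 4047240)*((-1733063 + 2219341) + U*15715) = (-976021 - 4047240)*((-1733063 + 2219341) - 58*15715) = -5023261*(486278 - 911470) = -5023261*(-425192) = 2135850391112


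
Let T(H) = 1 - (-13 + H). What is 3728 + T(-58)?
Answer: 3800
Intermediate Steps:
T(H) = 14 - H (T(H) = 1 + (13 - H) = 14 - H)
3728 + T(-58) = 3728 + (14 - 1*(-58)) = 3728 + (14 + 58) = 3728 + 72 = 3800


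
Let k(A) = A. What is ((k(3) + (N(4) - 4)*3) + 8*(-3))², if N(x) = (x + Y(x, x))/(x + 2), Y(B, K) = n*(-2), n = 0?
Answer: 961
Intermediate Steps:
Y(B, K) = 0 (Y(B, K) = 0*(-2) = 0)
N(x) = x/(2 + x) (N(x) = (x + 0)/(x + 2) = x/(2 + x))
((k(3) + (N(4) - 4)*3) + 8*(-3))² = ((3 + (4/(2 + 4) - 4)*3) + 8*(-3))² = ((3 + (4/6 - 4)*3) - 24)² = ((3 + (4*(⅙) - 4)*3) - 24)² = ((3 + (⅔ - 4)*3) - 24)² = ((3 - 10/3*3) - 24)² = ((3 - 10) - 24)² = (-7 - 24)² = (-31)² = 961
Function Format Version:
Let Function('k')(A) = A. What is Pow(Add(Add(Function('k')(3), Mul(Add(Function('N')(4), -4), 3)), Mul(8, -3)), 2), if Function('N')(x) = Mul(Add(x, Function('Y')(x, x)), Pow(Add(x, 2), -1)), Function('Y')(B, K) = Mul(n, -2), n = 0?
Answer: 961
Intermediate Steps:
Function('Y')(B, K) = 0 (Function('Y')(B, K) = Mul(0, -2) = 0)
Function('N')(x) = Mul(x, Pow(Add(2, x), -1)) (Function('N')(x) = Mul(Add(x, 0), Pow(Add(x, 2), -1)) = Mul(x, Pow(Add(2, x), -1)))
Pow(Add(Add(Function('k')(3), Mul(Add(Function('N')(4), -4), 3)), Mul(8, -3)), 2) = Pow(Add(Add(3, Mul(Add(Mul(4, Pow(Add(2, 4), -1)), -4), 3)), Mul(8, -3)), 2) = Pow(Add(Add(3, Mul(Add(Mul(4, Pow(6, -1)), -4), 3)), -24), 2) = Pow(Add(Add(3, Mul(Add(Mul(4, Rational(1, 6)), -4), 3)), -24), 2) = Pow(Add(Add(3, Mul(Add(Rational(2, 3), -4), 3)), -24), 2) = Pow(Add(Add(3, Mul(Rational(-10, 3), 3)), -24), 2) = Pow(Add(Add(3, -10), -24), 2) = Pow(Add(-7, -24), 2) = Pow(-31, 2) = 961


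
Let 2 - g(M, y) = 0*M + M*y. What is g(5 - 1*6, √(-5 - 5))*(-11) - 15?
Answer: -37 - 11*I*√10 ≈ -37.0 - 34.785*I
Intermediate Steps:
g(M, y) = 2 - M*y (g(M, y) = 2 - (0*M + M*y) = 2 - (0 + M*y) = 2 - M*y)
g(5 - 1*6, √(-5 - 5))*(-11) - 15 = (2 - (5 - 1*6)*√(-5 - 5))*(-11) - 15 = (2 - (5 - 6)*√(-10))*(-11) - 15 = (2 - 1*(-1)*I*√10)*(-11) - 15 = (2 + I*√10)*(-11) - 15 = (-22 - 11*I*√10) - 15 = -37 - 11*I*√10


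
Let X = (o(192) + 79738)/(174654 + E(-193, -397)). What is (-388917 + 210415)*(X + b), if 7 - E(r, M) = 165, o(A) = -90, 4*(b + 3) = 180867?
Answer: -4632654284159/574 ≈ -8.0708e+9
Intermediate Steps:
b = 180855/4 (b = -3 + (¼)*180867 = -3 + 180867/4 = 180855/4 ≈ 45214.)
E(r, M) = -158 (E(r, M) = 7 - 1*165 = 7 - 165 = -158)
X = 131/287 (X = (-90 + 79738)/(174654 - 158) = 79648/174496 = 79648*(1/174496) = 131/287 ≈ 0.45645)
(-388917 + 210415)*(X + b) = (-388917 + 210415)*(131/287 + 180855/4) = -178502*51905909/1148 = -4632654284159/574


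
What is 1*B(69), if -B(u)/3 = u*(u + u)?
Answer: -28566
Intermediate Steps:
B(u) = -6*u² (B(u) = -3*u*(u + u) = -3*u*2*u = -6*u²)
1*B(69) = 1*(-6*69²) = 1*(-6*4761) = 1*(-28566) = -28566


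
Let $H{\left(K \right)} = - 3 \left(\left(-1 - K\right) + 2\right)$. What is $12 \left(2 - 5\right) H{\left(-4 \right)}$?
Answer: $540$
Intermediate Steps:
$H{\left(K \right)} = -3 + 3 K$ ($H{\left(K \right)} = - 3 \left(1 - K\right) = -3 + 3 K$)
$12 \left(2 - 5\right) H{\left(-4 \right)} = 12 \left(2 - 5\right) \left(-3 + 3 \left(-4\right)\right) = 12 \left(- 3 \left(-3 - 12\right)\right) = 12 \left(\left(-3\right) \left(-15\right)\right) = 12 \cdot 45 = 540$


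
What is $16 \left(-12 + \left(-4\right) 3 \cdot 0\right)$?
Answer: $-192$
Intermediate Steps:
$16 \left(-12 + \left(-4\right) 3 \cdot 0\right) = 16 \left(-12 - 0\right) = 16 \left(-12 + 0\right) = 16 \left(-12\right) = -192$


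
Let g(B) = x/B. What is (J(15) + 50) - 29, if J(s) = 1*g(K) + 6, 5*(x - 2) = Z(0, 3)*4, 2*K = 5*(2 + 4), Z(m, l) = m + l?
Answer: 2047/75 ≈ 27.293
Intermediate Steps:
Z(m, l) = l + m
K = 15 (K = (5*(2 + 4))/2 = (5*6)/2 = (1/2)*30 = 15)
x = 22/5 (x = 2 + ((3 + 0)*4)/5 = 2 + (3*4)/5 = 2 + (1/5)*12 = 2 + 12/5 = 22/5 ≈ 4.4000)
g(B) = 22/(5*B)
J(s) = 472/75 (J(s) = 1*((22/5)/15) + 6 = 1*((22/5)*(1/15)) + 6 = 1*(22/75) + 6 = 22/75 + 6 = 472/75)
(J(15) + 50) - 29 = (472/75 + 50) - 29 = 4222/75 - 29 = 2047/75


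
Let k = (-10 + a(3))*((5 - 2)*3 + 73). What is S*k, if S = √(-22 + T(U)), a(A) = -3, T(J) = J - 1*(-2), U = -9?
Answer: -1066*I*√29 ≈ -5740.6*I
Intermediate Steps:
T(J) = 2 + J (T(J) = J + 2 = 2 + J)
S = I*√29 (S = √(-22 + (2 - 9)) = √(-22 - 7) = √(-29) = I*√29 ≈ 5.3852*I)
k = -1066 (k = (-10 - 3)*((5 - 2)*3 + 73) = -13*(3*3 + 73) = -13*(9 + 73) = -13*82 = -1066)
S*k = (I*√29)*(-1066) = -1066*I*√29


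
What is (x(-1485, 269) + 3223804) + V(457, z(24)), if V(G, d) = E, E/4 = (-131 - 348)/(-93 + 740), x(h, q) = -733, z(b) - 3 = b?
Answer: 2085325021/647 ≈ 3.2231e+6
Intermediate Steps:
z(b) = 3 + b
E = -1916/647 (E = 4*((-131 - 348)/(-93 + 740)) = 4*(-479/647) = -1916/647 ≈ -2.9614)
V(G, d) = -1916/647
(x(-1485, 269) + 3223804) + V(457, z(24)) = (-733 + 3223804) - 1916/647 = 3223071 - 1916/647 = 2085325021/647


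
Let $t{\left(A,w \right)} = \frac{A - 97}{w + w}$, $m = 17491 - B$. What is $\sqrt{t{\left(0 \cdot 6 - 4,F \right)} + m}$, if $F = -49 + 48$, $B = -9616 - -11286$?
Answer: $\frac{3 \sqrt{7054}}{2} \approx 125.98$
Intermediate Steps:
$B = 1670$ ($B = -9616 + 11286 = 1670$)
$F = -1$
$m = 15821$ ($m = 17491 - 1670 = 15821$)
$t{\left(A,w \right)} = \frac{-97 + A}{2 w}$
$\sqrt{t{\left(0 \cdot 6 - 4,F \right)} + m} = \sqrt{\frac{-97 + \left(0 \cdot 6 - 4\right)}{2 \left(-1\right)} + 15821} = \sqrt{\frac{1}{2} \left(-1\right) \left(-97 + \left(0 - 4\right)\right) + 15821} = \sqrt{\frac{1}{2} \left(-1\right) \left(-97 - 4\right) + 15821} = \sqrt{\frac{1}{2} \left(-1\right) \left(-101\right) + 15821} = \sqrt{\frac{101}{2} + 15821} = \sqrt{\frac{31743}{2}} = \frac{3 \sqrt{7054}}{2}$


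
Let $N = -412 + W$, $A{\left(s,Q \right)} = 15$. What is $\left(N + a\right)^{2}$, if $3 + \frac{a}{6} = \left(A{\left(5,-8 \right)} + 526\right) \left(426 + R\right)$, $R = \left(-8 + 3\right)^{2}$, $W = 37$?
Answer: $2141987383809$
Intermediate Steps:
$R = 25$ ($R = \left(-5\right)^{2} = 25$)
$N = -375$ ($N = -412 + 37 = -375$)
$a = 1463928$ ($a = -18 + 6 \left(15 + 526\right) \left(426 + 25\right) = -18 + 6 \cdot 541 \cdot 451 = -18 + 6 \cdot 243991 = -18 + 1463946 = 1463928$)
$\left(N + a\right)^{2} = \left(-375 + 1463928\right)^{2} = 1463553^{2} = 2141987383809$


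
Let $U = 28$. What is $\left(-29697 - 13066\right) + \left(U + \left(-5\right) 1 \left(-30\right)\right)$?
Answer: $-42585$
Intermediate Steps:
$\left(-29697 - 13066\right) + \left(U + \left(-5\right) 1 \left(-30\right)\right) = \left(-29697 - 13066\right) + \left(28 + \left(-5\right) 1 \left(-30\right)\right) = -42763 + \left(28 - -150\right) = -42763 + \left(28 + 150\right) = -42763 + 178 = -42585$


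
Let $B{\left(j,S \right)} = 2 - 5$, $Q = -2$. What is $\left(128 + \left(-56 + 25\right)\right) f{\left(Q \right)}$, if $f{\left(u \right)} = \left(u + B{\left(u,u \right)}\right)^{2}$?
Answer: $2425$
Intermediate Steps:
$B{\left(j,S \right)} = -3$
$f{\left(u \right)} = \left(-3 + u\right)^{2}$ ($f{\left(u \right)} = \left(u - 3\right)^{2} = \left(-3 + u\right)^{2}$)
$\left(128 + \left(-56 + 25\right)\right) f{\left(Q \right)} = \left(128 + \left(-56 + 25\right)\right) \left(-3 - 2\right)^{2} = \left(128 - 31\right) \left(-5\right)^{2} = 97 \cdot 25 = 2425$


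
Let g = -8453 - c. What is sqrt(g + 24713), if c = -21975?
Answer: sqrt(38235) ≈ 195.54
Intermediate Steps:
g = 13522 (g = -8453 - 1*(-21975) = -8453 + 21975 = 13522)
sqrt(g + 24713) = sqrt(13522 + 24713) = sqrt(38235)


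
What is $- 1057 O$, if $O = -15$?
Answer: $15855$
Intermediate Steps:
$- 1057 O = \left(-1057\right) \left(-15\right) = 15855$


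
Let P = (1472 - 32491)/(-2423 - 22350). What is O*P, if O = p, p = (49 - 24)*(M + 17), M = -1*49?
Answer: -24815200/24773 ≈ -1001.7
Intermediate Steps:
M = -49
p = -800 (p = (49 - 24)*(-49 + 17) = 25*(-32) = -800)
P = 31019/24773 (P = -31019/(-24773) = -31019*(-1/24773) = 31019/24773 ≈ 1.2521)
O = -800
O*P = -800*31019/24773 = -24815200/24773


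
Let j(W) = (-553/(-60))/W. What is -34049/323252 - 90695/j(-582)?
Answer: 1023761498859703/178758356 ≈ 5.7271e+6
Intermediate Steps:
j(W) = 553/(60*W) (j(W) = (-553*(-1/60))/W = 553/(60*W))
-34049/323252 - 90695/j(-582) = -34049/323252 - 90695/((553/60)/(-582)) = -34049*1/323252 - 90695/((553/60)*(-1/582)) = -34049/323252 - 90695/(-553/34920) = -34049/323252 - 90695*(-34920/553) = -34049/323252 + 3167069400/553 = 1023761498859703/178758356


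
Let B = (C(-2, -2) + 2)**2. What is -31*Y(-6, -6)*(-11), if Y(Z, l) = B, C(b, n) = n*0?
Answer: 1364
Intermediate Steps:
C(b, n) = 0
B = 4 (B = (0 + 2)**2 = 2**2 = 4)
Y(Z, l) = 4
-31*Y(-6, -6)*(-11) = -31*4*(-11) = -124*(-11) = 1364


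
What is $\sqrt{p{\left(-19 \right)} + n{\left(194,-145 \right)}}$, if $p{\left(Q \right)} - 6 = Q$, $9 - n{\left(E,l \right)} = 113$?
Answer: $3 i \sqrt{13} \approx 10.817 i$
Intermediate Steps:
$n{\left(E,l \right)} = -104$ ($n{\left(E,l \right)} = 9 - 113 = -104$)
$p{\left(Q \right)} = 6 + Q$
$\sqrt{p{\left(-19 \right)} + n{\left(194,-145 \right)}} = \sqrt{\left(6 - 19\right) - 104} = \sqrt{-13 - 104} = \sqrt{-117} = 3 i \sqrt{13}$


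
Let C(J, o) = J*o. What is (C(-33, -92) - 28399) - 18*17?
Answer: -25669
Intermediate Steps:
(C(-33, -92) - 28399) - 18*17 = (-33*(-92) - 28399) - 18*17 = (3036 - 28399) - 306 = -25363 - 306 = -25669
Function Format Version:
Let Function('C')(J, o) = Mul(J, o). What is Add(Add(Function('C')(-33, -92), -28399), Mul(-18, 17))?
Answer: -25669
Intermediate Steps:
Add(Add(Function('C')(-33, -92), -28399), Mul(-18, 17)) = Add(Add(Mul(-33, -92), -28399), Mul(-18, 17)) = Add(Add(3036, -28399), -306) = Add(-25363, -306) = -25669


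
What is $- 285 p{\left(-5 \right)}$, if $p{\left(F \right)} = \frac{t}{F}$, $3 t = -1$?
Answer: $-19$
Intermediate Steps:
$t = - \frac{1}{3}$ ($t = \frac{1}{3} \left(-1\right) = - \frac{1}{3} \approx -0.33333$)
$p{\left(F \right)} = - \frac{1}{3 F}$
$- 285 p{\left(-5 \right)} = - 285 \left(- \frac{1}{3 \left(-5\right)}\right) = - 285 \left(\left(- \frac{1}{3}\right) \left(- \frac{1}{5}\right)\right) = \left(-285\right) \frac{1}{15} = -19$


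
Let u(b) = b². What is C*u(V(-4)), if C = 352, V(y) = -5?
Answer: 8800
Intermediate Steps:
C*u(V(-4)) = 352*(-5)² = 352*25 = 8800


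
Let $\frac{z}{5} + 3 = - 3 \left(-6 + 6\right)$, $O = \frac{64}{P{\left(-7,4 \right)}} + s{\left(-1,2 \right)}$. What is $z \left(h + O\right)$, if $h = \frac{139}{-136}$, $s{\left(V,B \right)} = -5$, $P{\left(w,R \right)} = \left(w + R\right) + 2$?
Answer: $\frac{142845}{136} \approx 1050.3$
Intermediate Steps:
$P{\left(w,R \right)} = 2 + R + w$ ($P{\left(w,R \right)} = \left(R + w\right) + 2 = 2 + R + w$)
$O = -69$ ($O = \frac{64}{2 + 4 - 7} - 5 = \frac{64}{-1} - 5 = 64 \left(-1\right) - 5 = -64 - 5 = -69$)
$z = -15$ ($z = -15 + 5 \left(- 3 \left(-6 + 6\right)\right) = -15 + 5 \left(\left(-3\right) 0\right) = -15 + 5 \cdot 0 = -15 + 0 = -15$)
$h = - \frac{139}{136}$ ($h = 139 \left(- \frac{1}{136}\right) = - \frac{139}{136} \approx -1.0221$)
$z \left(h + O\right) = - 15 \left(- \frac{139}{136} - 69\right) = \left(-15\right) \left(- \frac{9523}{136}\right) = \frac{142845}{136}$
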